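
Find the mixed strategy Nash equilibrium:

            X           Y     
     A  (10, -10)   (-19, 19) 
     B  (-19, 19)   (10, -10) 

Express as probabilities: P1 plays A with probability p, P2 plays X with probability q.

p = 0.5, q = 0.5

Work:
Find probabilities that make opponent indifferent:
P2 chooses q to make P1 indifferent between A and B
P1 chooses p to make P2 indifferent between X and Y
Mixed NE: P1 plays (A: 0.5, B: 0.5), P2 plays (X: 0.5, Y: 0.5)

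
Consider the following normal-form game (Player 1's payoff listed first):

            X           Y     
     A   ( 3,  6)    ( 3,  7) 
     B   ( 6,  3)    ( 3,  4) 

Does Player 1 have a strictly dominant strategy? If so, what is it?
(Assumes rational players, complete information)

No strictly dominant strategy exists for Player 1

Work:
A strategy strictly dominates another if it gives a strictly higher payoff against every opponent action. Compare each pair of P1's strategies column-by-column:
  A vs B: [3 vs 6, 3 vs 3] → A does not strictly dominate B (column X: 3 ≤ 6)
  B vs A: [6 vs 3, 3 vs 3] → B does not strictly dominate A (column Y: 3 ≤ 3)
No single strategy strictly dominates all others → no strictly dominant strategy.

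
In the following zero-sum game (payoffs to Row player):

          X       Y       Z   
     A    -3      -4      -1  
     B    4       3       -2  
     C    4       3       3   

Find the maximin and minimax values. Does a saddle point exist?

Maximin = 3, Minimax = 3, Saddle: True

Work:
Row minimums: [-4, -2, 3] → maximin = 3
Column maximums: [4, 3, 3] → minimax = 3
Saddle point exists! Game value = 3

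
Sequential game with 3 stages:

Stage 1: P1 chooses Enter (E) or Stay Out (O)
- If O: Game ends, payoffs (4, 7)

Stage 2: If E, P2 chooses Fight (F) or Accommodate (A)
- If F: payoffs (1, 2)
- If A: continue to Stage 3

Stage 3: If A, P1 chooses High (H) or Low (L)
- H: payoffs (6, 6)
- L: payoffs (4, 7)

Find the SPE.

SPE: (E, A, H); Outcome (6, 6)

Work:
Stage 3: P1 chooses H (6 vs 4)
Stage 2: P2: F->2, A->6 (anticipating H). Choose A
Stage 1: P1: O->4, E->6 (anticipating A, H). Choose E
SPE path: E -> A -> H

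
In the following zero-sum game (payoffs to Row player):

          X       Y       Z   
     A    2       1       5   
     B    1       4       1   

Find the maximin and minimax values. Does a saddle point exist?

Maximin = 1, Minimax = 2, Saddle: False

Work:
Row minimums: [1, 1] → maximin = 1
Column maximums: [2, 4, 5] → minimax = 2
No saddle point (maximin ≠ minimax). Mixed strategy needed.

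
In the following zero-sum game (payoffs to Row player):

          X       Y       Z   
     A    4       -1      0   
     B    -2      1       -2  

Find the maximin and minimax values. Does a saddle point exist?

Maximin = -1, Minimax = 0, Saddle: False

Work:
Row minimums: [-1, -2] → maximin = -1
Column maximums: [4, 1, 0] → minimax = 0
No saddle point (maximin ≠ minimax). Mixed strategy needed.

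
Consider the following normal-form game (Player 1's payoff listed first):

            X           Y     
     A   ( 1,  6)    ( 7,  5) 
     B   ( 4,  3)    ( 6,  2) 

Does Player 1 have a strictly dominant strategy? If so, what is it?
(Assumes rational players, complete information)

No strictly dominant strategy exists for Player 1

Work:
A strategy strictly dominates another if it gives a strictly higher payoff against every opponent action. Compare each pair of P1's strategies column-by-column:
  A vs B: [1 vs 4, 7 vs 6] → A does not strictly dominate B (column X: 1 ≤ 4)
  B vs A: [4 vs 1, 6 vs 7] → B does not strictly dominate A (column Y: 6 ≤ 7)
No single strategy strictly dominates all others → no strictly dominant strategy.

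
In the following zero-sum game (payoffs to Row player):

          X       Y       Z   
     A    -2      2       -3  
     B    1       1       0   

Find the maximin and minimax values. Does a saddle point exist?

Maximin = 0, Minimax = 0, Saddle: True

Work:
Row minimums: [-3, 0] → maximin = 0
Column maximums: [1, 2, 0] → minimax = 0
Saddle point exists! Game value = 0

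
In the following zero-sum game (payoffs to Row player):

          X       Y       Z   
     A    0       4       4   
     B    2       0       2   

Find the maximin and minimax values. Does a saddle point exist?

Maximin = 0, Minimax = 2, Saddle: False

Work:
Row minimums: [0, 0] → maximin = 0
Column maximums: [2, 4, 4] → minimax = 2
No saddle point (maximin ≠ minimax). Mixed strategy needed.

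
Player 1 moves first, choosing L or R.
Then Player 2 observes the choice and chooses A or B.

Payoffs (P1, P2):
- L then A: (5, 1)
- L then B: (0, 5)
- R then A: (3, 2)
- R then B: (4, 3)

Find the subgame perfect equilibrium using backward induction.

P1 plays R, P2 plays B after L and B after R; Payoff (4, 3)

Work:
Backward induction:
After L: P2 chooses B → P1 gets 0
After R: P2 chooses B → P1 gets 4
P1 chooses R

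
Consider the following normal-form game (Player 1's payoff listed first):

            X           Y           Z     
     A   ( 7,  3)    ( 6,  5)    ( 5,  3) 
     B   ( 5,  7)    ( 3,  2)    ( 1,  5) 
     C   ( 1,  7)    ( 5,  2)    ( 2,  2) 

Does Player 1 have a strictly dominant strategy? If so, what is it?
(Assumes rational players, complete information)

Yes, Player 1's strictly dominant strategy is A

Work:
A strategy strictly dominates another if it gives a strictly higher payoff against every opponent action. Compare each pair of P1's strategies column-by-column:
  A vs B: [7 vs 5, 6 vs 3, 5 vs 1] → A strictly dominates B
  A vs C: [7 vs 1, 6 vs 5, 5 vs 2] → A strictly dominates C
  B vs A: [5 vs 7, 3 vs 6, 1 vs 5] → B does not strictly dominate A (column X: 5 ≤ 7)
  B vs C: [5 vs 1, 3 vs 5, 1 vs 2] → B does not strictly dominate C (column Y: 3 ≤ 5)
  C vs A: [1 vs 7, 5 vs 6, 2 vs 5] → C does not strictly dominate A (column X: 1 ≤ 7)
  C vs B: [1 vs 5, 5 vs 3, 2 vs 1] → C does not strictly dominate B (column X: 1 ≤ 5)
A strictly dominates every other strategy → strictly dominant.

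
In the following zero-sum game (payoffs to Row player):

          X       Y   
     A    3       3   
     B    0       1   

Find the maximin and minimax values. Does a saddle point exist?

Maximin = 3, Minimax = 3, Saddle: True

Work:
Row minimums: [3, 0] → maximin = 3
Column maximums: [3, 3] → minimax = 3
Saddle point exists! Game value = 3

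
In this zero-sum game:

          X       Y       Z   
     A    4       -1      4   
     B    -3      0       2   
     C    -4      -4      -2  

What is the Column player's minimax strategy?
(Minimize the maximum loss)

Column should play Y, value = 0

Work:
Column player minimizes Row's maximum payoff:
Column X: max payoff to Row = 4
Column Y: max payoff to Row = 0
Column Z: max payoff to Row = 4
Minimum is 0, achieved by column Y.
Minimax strategy: Y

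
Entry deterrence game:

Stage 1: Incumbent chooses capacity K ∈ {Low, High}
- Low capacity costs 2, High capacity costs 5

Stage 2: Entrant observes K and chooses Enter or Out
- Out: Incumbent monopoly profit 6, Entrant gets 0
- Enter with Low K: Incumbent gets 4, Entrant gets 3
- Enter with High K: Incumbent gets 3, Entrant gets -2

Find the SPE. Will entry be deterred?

SPE: (Low, Enter|Low, Out|High); Entry not deterred. Incumbent net profit = 2, Entrant gets 3

Work:
After Low K: Entrant enters (3 > 0)
After High K: Entrant stays out (-2 < 0)
Incumbent: Low → 4−2=2, High → 6−5=1
Incumbent chooses Low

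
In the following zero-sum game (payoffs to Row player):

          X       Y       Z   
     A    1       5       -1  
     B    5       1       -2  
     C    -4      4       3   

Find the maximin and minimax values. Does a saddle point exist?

Maximin = -1, Minimax = 3, Saddle: False

Work:
Row minimums: [-1, -2, -4] → maximin = -1
Column maximums: [5, 5, 3] → minimax = 3
No saddle point (maximin ≠ minimax). Mixed strategy needed.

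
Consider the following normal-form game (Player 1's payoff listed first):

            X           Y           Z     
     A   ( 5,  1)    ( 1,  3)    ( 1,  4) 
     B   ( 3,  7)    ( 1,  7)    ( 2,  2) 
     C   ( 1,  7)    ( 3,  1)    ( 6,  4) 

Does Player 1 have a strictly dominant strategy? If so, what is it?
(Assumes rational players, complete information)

No strictly dominant strategy exists for Player 1

Work:
A strategy strictly dominates another if it gives a strictly higher payoff against every opponent action. Compare each pair of P1's strategies column-by-column:
  A vs B: [5 vs 3, 1 vs 1, 1 vs 2] → A does not strictly dominate B (column Y: 1 ≤ 1)
  A vs C: [5 vs 1, 1 vs 3, 1 vs 6] → A does not strictly dominate C (column Y: 1 ≤ 3)
  B vs A: [3 vs 5, 1 vs 1, 2 vs 1] → B does not strictly dominate A (column X: 3 ≤ 5)
  B vs C: [3 vs 1, 1 vs 3, 2 vs 6] → B does not strictly dominate C (column Y: 1 ≤ 3)
  C vs A: [1 vs 5, 3 vs 1, 6 vs 1] → C does not strictly dominate A (column X: 1 ≤ 5)
  C vs B: [1 vs 3, 3 vs 1, 6 vs 2] → C does not strictly dominate B (column X: 1 ≤ 3)
No single strategy strictly dominates all others → no strictly dominant strategy.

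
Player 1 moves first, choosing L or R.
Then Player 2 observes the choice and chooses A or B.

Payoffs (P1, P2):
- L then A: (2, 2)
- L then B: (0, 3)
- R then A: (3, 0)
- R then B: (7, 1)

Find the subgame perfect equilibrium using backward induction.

P1 plays R, P2 plays B after L and B after R; Payoff (7, 1)

Work:
Backward induction:
After L: P2 chooses B → P1 gets 0
After R: P2 chooses B → P1 gets 7
P1 chooses R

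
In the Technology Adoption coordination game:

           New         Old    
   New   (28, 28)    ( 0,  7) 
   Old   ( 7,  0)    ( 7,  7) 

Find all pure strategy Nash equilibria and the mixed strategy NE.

Pure NE: (New, New) and (Old, Old); Mixed NE: p = 0.25, q = 0.25

Work:
Check pure NE:
(New, New): (28, 28) - no unilateral deviation beneficial
(Old, Old): (7, 7) - no unilateral deviation beneficial
Mixed NE: P1 plays New with p = 0.25, P2 plays New with q = 0.25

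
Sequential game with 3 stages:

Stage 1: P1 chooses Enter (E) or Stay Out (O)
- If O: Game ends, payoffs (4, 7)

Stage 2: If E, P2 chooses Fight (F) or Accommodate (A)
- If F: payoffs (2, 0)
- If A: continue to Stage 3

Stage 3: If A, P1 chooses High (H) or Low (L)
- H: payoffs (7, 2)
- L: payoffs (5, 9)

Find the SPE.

SPE: (E, A, H); Outcome (7, 2)

Work:
Stage 3: P1 chooses H (7 vs 5)
Stage 2: P2: F->0, A->2 (anticipating H). Choose A
Stage 1: P1: O->4, E->7 (anticipating A, H). Choose E
SPE path: E -> A -> H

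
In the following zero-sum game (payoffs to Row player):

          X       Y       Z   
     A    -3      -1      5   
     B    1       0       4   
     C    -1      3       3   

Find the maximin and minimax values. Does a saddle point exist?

Maximin = 0, Minimax = 1, Saddle: False

Work:
Row minimums: [-3, 0, -1] → maximin = 0
Column maximums: [1, 3, 5] → minimax = 1
No saddle point (maximin ≠ minimax). Mixed strategy needed.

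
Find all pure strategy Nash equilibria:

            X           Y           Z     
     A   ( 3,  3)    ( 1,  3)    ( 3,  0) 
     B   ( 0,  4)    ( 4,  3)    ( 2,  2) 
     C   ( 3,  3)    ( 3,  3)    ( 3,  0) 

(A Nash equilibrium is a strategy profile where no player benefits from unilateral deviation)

Nash equilibrium: (A, X), (C, X)

Work:
Best responses:
  P1 vs X: payoffs [3, 0, 3] → best response A/C (payoff 3)
  P1 vs Y: payoffs [1, 4, 3] → best response B (payoff 4)
  P1 vs Z: payoffs [3, 2, 3] → best response A/C (payoff 3)
  P2 vs A: payoffs [3, 3, 0] → best response X/Y (payoff 3)
  P2 vs B: payoffs [4, 3, 2] → best response X (payoff 4)
  P2 vs C: payoffs [3, 3, 0] → best response X/Y (payoff 3)
Mutual best responses: (A,X), (C,X) → Nash equilibria.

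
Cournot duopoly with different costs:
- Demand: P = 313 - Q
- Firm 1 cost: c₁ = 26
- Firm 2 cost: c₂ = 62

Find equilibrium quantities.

q₁* = 107.67, q₂* = 71.67

Work:
Reaction: q₁ = (313 - 26 - q₂)/2
Reaction: q₂ = (313 - 62 - q₁)/2
Solve simultaneously:
q₁* = (313 - 2×26 + 62)/3 = 107.67
q₂* = (313 - 2×62 + 26)/3 = 71.67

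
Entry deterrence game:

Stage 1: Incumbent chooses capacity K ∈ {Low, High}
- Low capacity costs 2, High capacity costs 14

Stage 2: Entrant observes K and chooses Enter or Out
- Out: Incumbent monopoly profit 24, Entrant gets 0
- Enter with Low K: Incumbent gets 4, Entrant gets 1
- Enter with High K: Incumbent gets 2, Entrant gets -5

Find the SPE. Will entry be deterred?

SPE: (High, Enter|Low, Out|High); Entry deterred. Incumbent net profit = 10

Work:
After Low K: Entrant enters (1 > 0)
After High K: Entrant stays out (-5 < 0)
Incumbent: Low → 4−2=2, High → 24−14=10
Incumbent chooses High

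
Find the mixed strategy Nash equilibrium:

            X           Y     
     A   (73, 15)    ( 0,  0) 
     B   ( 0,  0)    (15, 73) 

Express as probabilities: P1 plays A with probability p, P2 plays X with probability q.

p = 0.8295, q = 0.1705

Work:
Find probabilities that make opponent indifferent:
P2 chooses q to make P1 indifferent between A and B
P1 chooses p to make P2 indifferent between X and Y
Mixed NE: P1 plays (A: 0.8295, B: 0.1705), P2 plays (X: 0.1705, Y: 0.8295)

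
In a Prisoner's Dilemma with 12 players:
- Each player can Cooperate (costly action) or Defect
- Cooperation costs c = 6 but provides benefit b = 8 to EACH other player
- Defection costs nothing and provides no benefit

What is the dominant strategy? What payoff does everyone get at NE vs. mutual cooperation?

Dominant: Defect; NE payoff = 0; Coop payoff = 82

Work:
Defect dominates (saves cost c = 6, benefit to others is external)
NE: All defect → everyone gets 0
If all cooperate: each receives (11)×8 - 6 = 82
Social dilemma: 82 > 0 but NE gives 0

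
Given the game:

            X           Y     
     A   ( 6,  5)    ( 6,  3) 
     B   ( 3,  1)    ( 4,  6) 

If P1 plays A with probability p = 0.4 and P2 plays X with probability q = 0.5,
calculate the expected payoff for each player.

E[P1] = 4.5, E[P2] = 3.7

Work:
E[P1] = p·q·π₁(A,X) + p·(1-q)·π₁(A,Y) + (1-p)·q·π₁(B,X) + (1-p)·(1-q)·π₁(B,Y)
= 0.4·0.5·6 + 0.4·0.5·6 + 0.6·0.5·3 + 0.6·0.5·4
= 4.5

E[P2] = 3.7 (similar calculation)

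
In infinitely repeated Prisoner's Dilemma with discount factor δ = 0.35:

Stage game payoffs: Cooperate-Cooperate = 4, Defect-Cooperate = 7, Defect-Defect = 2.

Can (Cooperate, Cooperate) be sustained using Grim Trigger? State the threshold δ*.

δ* = 0.6; since δ = 0.35 < 0.6, cooperation cannot be sustained

Work:
For Grim Trigger:
Cooperate forever: 4/(1-δ)
Defect then punished: 7 + 2·δ/(1-δ)
Need: 4/(1-δ) ≥ 7 + 2·δ/(1-δ)
Solving: δ ≥ (T-R)/(T-P) = (7-4)/(7-2) = 0.6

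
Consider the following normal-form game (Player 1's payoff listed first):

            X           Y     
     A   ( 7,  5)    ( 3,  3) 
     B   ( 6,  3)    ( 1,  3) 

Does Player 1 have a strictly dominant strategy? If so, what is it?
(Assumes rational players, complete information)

Yes, Player 1's strictly dominant strategy is A

Work:
A strategy strictly dominates another if it gives a strictly higher payoff against every opponent action. Compare each pair of P1's strategies column-by-column:
  A vs B: [7 vs 6, 3 vs 1] → A strictly dominates B
  B vs A: [6 vs 7, 1 vs 3] → B does not strictly dominate A (column X: 6 ≤ 7)
A strictly dominates every other strategy → strictly dominant.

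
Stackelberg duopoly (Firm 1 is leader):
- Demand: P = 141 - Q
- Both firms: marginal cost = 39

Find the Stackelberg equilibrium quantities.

q₁* (leader) = 51.0, q₂* (follower) = 25.5

Work:
Follower's reaction: q₂ = (a - c - q₁)/2
Leader substitutes: π₁ = q₁·(a - q₁ - (a-c-q₁)/2 - c)
FOC: q₁* = (141 - 39)/2 = 51.00
Then: q₂* = (141 - 39 - 51.0)/2 = 25.50
Leader has first-mover advantage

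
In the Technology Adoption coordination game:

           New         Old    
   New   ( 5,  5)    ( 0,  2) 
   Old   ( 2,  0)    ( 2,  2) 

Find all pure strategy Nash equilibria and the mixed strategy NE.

Pure NE: (New, New) and (Old, Old); Mixed NE: p = 0.4, q = 0.4

Work:
Check pure NE:
(New, New): (5, 5) - no unilateral deviation beneficial
(Old, Old): (2, 2) - no unilateral deviation beneficial
Mixed NE: P1 plays New with p = 0.4, P2 plays New with q = 0.4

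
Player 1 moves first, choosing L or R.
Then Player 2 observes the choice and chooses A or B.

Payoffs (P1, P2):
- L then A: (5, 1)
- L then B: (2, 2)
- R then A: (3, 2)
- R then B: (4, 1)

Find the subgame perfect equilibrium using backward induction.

P1 plays R, P2 plays B after L and A after R; Payoff (3, 2)

Work:
Backward induction:
After L: P2 chooses B → P1 gets 2
After R: P2 chooses A → P1 gets 3
P1 chooses R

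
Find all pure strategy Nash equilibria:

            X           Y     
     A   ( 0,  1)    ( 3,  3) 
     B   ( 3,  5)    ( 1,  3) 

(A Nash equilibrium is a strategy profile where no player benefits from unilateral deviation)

Nash equilibrium: (A, Y), (B, X)

Work:
Best responses:
  P1 vs X: payoffs [0, 3] → best response B (payoff 3)
  P1 vs Y: payoffs [3, 1] → best response A (payoff 3)
  P2 vs A: payoffs [1, 3] → best response Y (payoff 3)
  P2 vs B: payoffs [5, 3] → best response X (payoff 5)
Mutual best responses: (A,Y), (B,X) → Nash equilibria.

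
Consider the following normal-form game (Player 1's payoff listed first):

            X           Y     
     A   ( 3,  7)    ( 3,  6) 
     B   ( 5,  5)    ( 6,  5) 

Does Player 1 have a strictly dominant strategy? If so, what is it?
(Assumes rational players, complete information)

Yes, Player 1's strictly dominant strategy is B

Work:
A strategy strictly dominates another if it gives a strictly higher payoff against every opponent action. Compare each pair of P1's strategies column-by-column:
  A vs B: [3 vs 5, 3 vs 6] → A does not strictly dominate B (column X: 3 ≤ 5)
  B vs A: [5 vs 3, 6 vs 3] → B strictly dominates A
B strictly dominates every other strategy → strictly dominant.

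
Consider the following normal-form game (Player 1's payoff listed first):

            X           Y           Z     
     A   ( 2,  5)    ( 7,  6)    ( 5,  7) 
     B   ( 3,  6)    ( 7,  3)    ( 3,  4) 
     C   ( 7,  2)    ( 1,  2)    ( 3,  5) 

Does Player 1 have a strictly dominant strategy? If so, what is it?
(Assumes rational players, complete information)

No strictly dominant strategy exists for Player 1

Work:
A strategy strictly dominates another if it gives a strictly higher payoff against every opponent action. Compare each pair of P1's strategies column-by-column:
  A vs B: [2 vs 3, 7 vs 7, 5 vs 3] → A does not strictly dominate B (column X: 2 ≤ 3)
  A vs C: [2 vs 7, 7 vs 1, 5 vs 3] → A does not strictly dominate C (column X: 2 ≤ 7)
  B vs A: [3 vs 2, 7 vs 7, 3 vs 5] → B does not strictly dominate A (column Y: 7 ≤ 7)
  B vs C: [3 vs 7, 7 vs 1, 3 vs 3] → B does not strictly dominate C (column X: 3 ≤ 7)
  C vs A: [7 vs 2, 1 vs 7, 3 vs 5] → C does not strictly dominate A (column Y: 1 ≤ 7)
  C vs B: [7 vs 3, 1 vs 7, 3 vs 3] → C does not strictly dominate B (column Y: 1 ≤ 7)
No single strategy strictly dominates all others → no strictly dominant strategy.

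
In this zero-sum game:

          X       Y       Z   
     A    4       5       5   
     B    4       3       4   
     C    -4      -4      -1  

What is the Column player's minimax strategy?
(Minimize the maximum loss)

Column should play X, value = 4

Work:
Column player minimizes Row's maximum payoff:
Column X: max payoff to Row = 4
Column Y: max payoff to Row = 5
Column Z: max payoff to Row = 5
Minimum is 4, achieved by column X.
Minimax strategy: X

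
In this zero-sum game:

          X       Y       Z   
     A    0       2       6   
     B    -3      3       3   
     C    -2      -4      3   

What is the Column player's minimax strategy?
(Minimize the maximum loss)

Column should play X, value = 0

Work:
Column player minimizes Row's maximum payoff:
Column X: max payoff to Row = 0
Column Y: max payoff to Row = 3
Column Z: max payoff to Row = 6
Minimum is 0, achieved by column X.
Minimax strategy: X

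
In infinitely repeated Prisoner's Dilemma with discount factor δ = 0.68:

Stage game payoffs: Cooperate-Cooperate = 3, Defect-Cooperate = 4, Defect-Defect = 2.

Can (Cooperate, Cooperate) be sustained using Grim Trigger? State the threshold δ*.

δ* = 0.5; since δ = 0.68 ≥ 0.5, cooperation can be sustained

Work:
For Grim Trigger:
Cooperate forever: 3/(1-δ)
Defect then punished: 4 + 2·δ/(1-δ)
Need: 3/(1-δ) ≥ 4 + 2·δ/(1-δ)
Solving: δ ≥ (T-R)/(T-P) = (4-3)/(4-2) = 0.5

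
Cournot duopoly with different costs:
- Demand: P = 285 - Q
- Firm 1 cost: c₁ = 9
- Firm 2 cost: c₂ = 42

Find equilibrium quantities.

q₁* = 103.0, q₂* = 70.0

Work:
Reaction: q₁ = (285 - 9 - q₂)/2
Reaction: q₂ = (285 - 42 - q₁)/2
Solve simultaneously:
q₁* = (285 - 2×9 + 42)/3 = 103.0
q₂* = (285 - 2×42 + 9)/3 = 70.0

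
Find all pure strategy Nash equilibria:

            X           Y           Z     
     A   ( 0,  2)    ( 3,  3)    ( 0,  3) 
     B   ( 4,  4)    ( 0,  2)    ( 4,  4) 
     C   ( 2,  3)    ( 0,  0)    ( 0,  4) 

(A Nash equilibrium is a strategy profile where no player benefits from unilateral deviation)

Nash equilibrium: (A, Y), (B, X), (B, Z)

Work:
Best responses:
  P1 vs X: payoffs [0, 4, 2] → best response B (payoff 4)
  P1 vs Y: payoffs [3, 0, 0] → best response A (payoff 3)
  P1 vs Z: payoffs [0, 4, 0] → best response B (payoff 4)
  P2 vs A: payoffs [2, 3, 3] → best response Y/Z (payoff 3)
  P2 vs B: payoffs [4, 2, 4] → best response X/Z (payoff 4)
  P2 vs C: payoffs [3, 0, 4] → best response Z (payoff 4)
Mutual best responses: (A,Y), (B,X), (B,Z) → Nash equilibria.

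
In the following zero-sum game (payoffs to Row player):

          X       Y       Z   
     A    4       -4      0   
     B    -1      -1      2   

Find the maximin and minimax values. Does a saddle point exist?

Maximin = -1, Minimax = -1, Saddle: True

Work:
Row minimums: [-4, -1] → maximin = -1
Column maximums: [4, -1, 2] → minimax = -1
Saddle point exists! Game value = -1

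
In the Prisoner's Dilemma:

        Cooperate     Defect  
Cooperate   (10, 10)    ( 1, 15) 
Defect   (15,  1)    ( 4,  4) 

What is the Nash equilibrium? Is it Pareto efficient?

(Defect, Defect) is NE; not Pareto efficient

Work:
Defect dominates Cooperate for both players:
If P2 cooperates: Defect (15) > Cooperate (10)
If P2 defects: Defect (4) > Cooperate (1)
NE: (Defect, Defect) with payoff (4, 4)
But (Cooperate, Cooperate) = (10, 10) Pareto dominates (4, 4)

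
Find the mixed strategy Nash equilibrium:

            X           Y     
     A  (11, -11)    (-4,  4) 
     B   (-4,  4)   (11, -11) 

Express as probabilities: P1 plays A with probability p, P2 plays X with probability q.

p = 0.5, q = 0.5

Work:
Find probabilities that make opponent indifferent:
P2 chooses q to make P1 indifferent between A and B
P1 chooses p to make P2 indifferent between X and Y
Mixed NE: P1 plays (A: 0.5, B: 0.5), P2 plays (X: 0.5, Y: 0.5)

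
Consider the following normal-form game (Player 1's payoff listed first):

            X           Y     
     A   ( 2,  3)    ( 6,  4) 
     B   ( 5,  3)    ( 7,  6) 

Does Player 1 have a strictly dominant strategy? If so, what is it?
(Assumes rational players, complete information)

Yes, Player 1's strictly dominant strategy is B

Work:
A strategy strictly dominates another if it gives a strictly higher payoff against every opponent action. Compare each pair of P1's strategies column-by-column:
  A vs B: [2 vs 5, 6 vs 7] → A does not strictly dominate B (column X: 2 ≤ 5)
  B vs A: [5 vs 2, 7 vs 6] → B strictly dominates A
B strictly dominates every other strategy → strictly dominant.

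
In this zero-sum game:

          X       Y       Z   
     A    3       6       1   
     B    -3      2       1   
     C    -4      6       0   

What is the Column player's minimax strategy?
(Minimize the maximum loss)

Column should play Z, value = 1

Work:
Column player minimizes Row's maximum payoff:
Column X: max payoff to Row = 3
Column Y: max payoff to Row = 6
Column Z: max payoff to Row = 1
Minimum is 1, achieved by column Z.
Minimax strategy: Z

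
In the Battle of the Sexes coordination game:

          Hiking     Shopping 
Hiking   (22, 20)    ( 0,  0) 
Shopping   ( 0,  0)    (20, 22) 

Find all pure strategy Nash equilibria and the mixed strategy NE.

Pure NE: (Hiking, Hiking) and (Shopping, Shopping); Mixed NE: p = 0.5238, q = 0.4762

Work:
Check pure NE:
(Hiking, Hiking): (22, 20) - no unilateral deviation beneficial
(Shopping, Shopping): (20, 22) - no unilateral deviation beneficial
Mixed NE: P1 plays Hiking with p = 0.5238, P2 plays Hiking with q = 0.4762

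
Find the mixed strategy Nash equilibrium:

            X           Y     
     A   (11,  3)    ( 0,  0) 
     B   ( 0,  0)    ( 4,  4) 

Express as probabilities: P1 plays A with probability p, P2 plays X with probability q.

p = 0.5714, q = 0.2667

Work:
Find probabilities that make opponent indifferent:
P2 chooses q to make P1 indifferent between A and B
P1 chooses p to make P2 indifferent between X and Y
Mixed NE: P1 plays (A: 0.5714, B: 0.4286), P2 plays (X: 0.2667, Y: 0.7333)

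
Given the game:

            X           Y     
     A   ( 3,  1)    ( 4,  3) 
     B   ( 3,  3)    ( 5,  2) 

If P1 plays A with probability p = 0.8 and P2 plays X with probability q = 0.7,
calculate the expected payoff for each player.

E[P1] = 3.36, E[P2] = 1.82

Work:
E[P1] = p·q·π₁(A,X) + p·(1-q)·π₁(A,Y) + (1-p)·q·π₁(B,X) + (1-p)·(1-q)·π₁(B,Y)
= 0.8·0.7·3 + 0.8·0.3·4 + 0.2·0.7·3 + 0.2·0.3·5
= 3.36

E[P2] = 1.82 (similar calculation)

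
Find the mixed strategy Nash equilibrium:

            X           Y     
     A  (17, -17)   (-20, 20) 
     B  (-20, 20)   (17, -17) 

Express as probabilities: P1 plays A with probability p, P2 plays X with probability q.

p = 0.5, q = 0.5

Work:
Find probabilities that make opponent indifferent:
P2 chooses q to make P1 indifferent between A and B
P1 chooses p to make P2 indifferent between X and Y
Mixed NE: P1 plays (A: 0.5, B: 0.5), P2 plays (X: 0.5, Y: 0.5)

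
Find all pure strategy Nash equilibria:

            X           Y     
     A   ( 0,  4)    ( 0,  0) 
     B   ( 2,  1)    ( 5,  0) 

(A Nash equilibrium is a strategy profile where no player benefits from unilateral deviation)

Nash equilibrium: (B, X)

Work:
Best responses:
  P1 vs X: payoffs [0, 2] → best response B (payoff 2)
  P1 vs Y: payoffs [0, 5] → best response B (payoff 5)
  P2 vs A: payoffs [4, 0] → best response X (payoff 4)
  P2 vs B: payoffs [1, 0] → best response X (payoff 1)
Mutual best responses: (B,X) → Nash equilibria.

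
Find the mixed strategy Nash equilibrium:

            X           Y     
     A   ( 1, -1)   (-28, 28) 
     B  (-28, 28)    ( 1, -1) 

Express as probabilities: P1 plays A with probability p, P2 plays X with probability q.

p = 0.5, q = 0.5

Work:
Find probabilities that make opponent indifferent:
P2 chooses q to make P1 indifferent between A and B
P1 chooses p to make P2 indifferent between X and Y
Mixed NE: P1 plays (A: 0.5, B: 0.5), P2 plays (X: 0.5, Y: 0.5)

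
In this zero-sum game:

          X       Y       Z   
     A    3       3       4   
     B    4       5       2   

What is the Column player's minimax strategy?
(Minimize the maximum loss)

Column should play X or Z (all achieve the minimum), value = 4

Work:
Column player minimizes Row's maximum payoff:
Column X: max payoff to Row = 4
Column Y: max payoff to Row = 5
Column Z: max payoff to Row = 4
Minimum is 4, achieved by columns X, Z (tied).
Each of X or Z is a minimax strategy.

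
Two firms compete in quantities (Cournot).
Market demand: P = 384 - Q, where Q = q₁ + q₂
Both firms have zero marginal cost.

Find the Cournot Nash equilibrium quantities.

q₁* = q₂* = 128.0; P* = 128.0

Work:
Profit: π_i = P·q_i = (a - q_i - q_j)·q_i
FOC: ∂π_i/∂q_i = a - 2q_i - q_j = 0
Reaction function: q_i = (384 - q_j)/2
Symmetry: q* = 384/3 = 128.0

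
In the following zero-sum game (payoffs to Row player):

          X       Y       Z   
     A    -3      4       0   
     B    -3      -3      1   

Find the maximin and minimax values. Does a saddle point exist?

Maximin = -3, Minimax = -3, Saddle: True

Work:
Row minimums: [-3, -3] → maximin = -3
Column maximums: [-3, 4, 1] → minimax = -3
Saddle point exists! Game value = -3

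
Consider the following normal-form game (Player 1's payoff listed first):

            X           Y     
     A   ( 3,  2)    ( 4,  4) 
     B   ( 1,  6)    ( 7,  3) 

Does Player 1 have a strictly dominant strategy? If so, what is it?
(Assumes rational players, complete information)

No strictly dominant strategy exists for Player 1

Work:
A strategy strictly dominates another if it gives a strictly higher payoff against every opponent action. Compare each pair of P1's strategies column-by-column:
  A vs B: [3 vs 1, 4 vs 7] → A does not strictly dominate B (column Y: 4 ≤ 7)
  B vs A: [1 vs 3, 7 vs 4] → B does not strictly dominate A (column X: 1 ≤ 3)
No single strategy strictly dominates all others → no strictly dominant strategy.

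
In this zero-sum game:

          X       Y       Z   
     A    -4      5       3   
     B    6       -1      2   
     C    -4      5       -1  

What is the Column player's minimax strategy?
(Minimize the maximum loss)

Column should play Z, value = 3

Work:
Column player minimizes Row's maximum payoff:
Column X: max payoff to Row = 6
Column Y: max payoff to Row = 5
Column Z: max payoff to Row = 3
Minimum is 3, achieved by column Z.
Minimax strategy: Z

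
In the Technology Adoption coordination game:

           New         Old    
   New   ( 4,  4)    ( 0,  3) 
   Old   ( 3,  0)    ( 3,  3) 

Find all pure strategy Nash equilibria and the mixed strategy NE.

Pure NE: (New, New) and (Old, Old); Mixed NE: p = 0.75, q = 0.75

Work:
Check pure NE:
(New, New): (4, 4) - no unilateral deviation beneficial
(Old, Old): (3, 3) - no unilateral deviation beneficial
Mixed NE: P1 plays New with p = 0.75, P2 plays New with q = 0.75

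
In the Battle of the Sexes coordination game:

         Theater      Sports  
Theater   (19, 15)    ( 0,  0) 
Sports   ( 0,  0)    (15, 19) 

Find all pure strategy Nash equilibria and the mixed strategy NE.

Pure NE: (Theater, Theater) and (Sports, Sports); Mixed NE: p = 0.5588, q = 0.4412

Work:
Check pure NE:
(Theater, Theater): (19, 15) - no unilateral deviation beneficial
(Sports, Sports): (15, 19) - no unilateral deviation beneficial
Mixed NE: P1 plays Theater with p = 0.5588, P2 plays Theater with q = 0.4412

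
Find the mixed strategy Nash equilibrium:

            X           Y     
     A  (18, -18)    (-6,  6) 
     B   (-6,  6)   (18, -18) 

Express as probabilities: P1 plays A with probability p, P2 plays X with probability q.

p = 0.5, q = 0.5

Work:
Find probabilities that make opponent indifferent:
P2 chooses q to make P1 indifferent between A and B
P1 chooses p to make P2 indifferent between X and Y
Mixed NE: P1 plays (A: 0.5, B: 0.5), P2 plays (X: 0.5, Y: 0.5)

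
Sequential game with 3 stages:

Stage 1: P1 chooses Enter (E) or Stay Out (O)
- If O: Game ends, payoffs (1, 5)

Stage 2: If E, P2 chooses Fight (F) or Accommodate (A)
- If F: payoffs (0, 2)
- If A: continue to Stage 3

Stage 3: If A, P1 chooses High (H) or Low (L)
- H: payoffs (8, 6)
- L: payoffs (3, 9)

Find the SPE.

SPE: (E, A, H); Outcome (8, 6)

Work:
Stage 3: P1 chooses H (8 vs 3)
Stage 2: P2: F->2, A->6 (anticipating H). Choose A
Stage 1: P1: O->1, E->8 (anticipating A, H). Choose E
SPE path: E -> A -> H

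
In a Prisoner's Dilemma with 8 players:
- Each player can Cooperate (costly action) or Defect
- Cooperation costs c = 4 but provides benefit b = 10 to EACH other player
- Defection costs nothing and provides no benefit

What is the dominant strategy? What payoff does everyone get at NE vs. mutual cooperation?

Dominant: Defect; NE payoff = 0; Coop payoff = 66

Work:
Defect dominates (saves cost c = 4, benefit to others is external)
NE: All defect → everyone gets 0
If all cooperate: each receives (7)×10 - 4 = 66
Social dilemma: 66 > 0 but NE gives 0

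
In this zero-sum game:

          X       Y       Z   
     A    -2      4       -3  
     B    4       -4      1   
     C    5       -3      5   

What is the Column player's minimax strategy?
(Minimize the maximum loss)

Column should play Y, value = 4

Work:
Column player minimizes Row's maximum payoff:
Column X: max payoff to Row = 5
Column Y: max payoff to Row = 4
Column Z: max payoff to Row = 5
Minimum is 4, achieved by column Y.
Minimax strategy: Y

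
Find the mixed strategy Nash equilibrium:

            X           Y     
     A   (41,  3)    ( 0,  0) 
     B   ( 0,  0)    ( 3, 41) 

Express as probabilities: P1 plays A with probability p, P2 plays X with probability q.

p = 0.9318, q = 0.0682

Work:
Find probabilities that make opponent indifferent:
P2 chooses q to make P1 indifferent between A and B
P1 chooses p to make P2 indifferent between X and Y
Mixed NE: P1 plays (A: 0.9318, B: 0.0682), P2 plays (X: 0.0682, Y: 0.9318)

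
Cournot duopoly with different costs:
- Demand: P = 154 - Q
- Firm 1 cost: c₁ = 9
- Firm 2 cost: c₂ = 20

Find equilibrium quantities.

q₁* = 52.0, q₂* = 41.0

Work:
Reaction: q₁ = (154 - 9 - q₂)/2
Reaction: q₂ = (154 - 20 - q₁)/2
Solve simultaneously:
q₁* = (154 - 2×9 + 20)/3 = 52.0
q₂* = (154 - 2×20 + 9)/3 = 41.0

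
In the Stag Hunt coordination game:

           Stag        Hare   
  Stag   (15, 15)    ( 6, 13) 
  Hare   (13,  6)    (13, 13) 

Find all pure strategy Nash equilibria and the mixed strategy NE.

Pure NE: (Stag, Stag) and (Hare, Hare); Mixed NE: p = 0.7778, q = 0.7778

Work:
Check pure NE:
(Stag, Stag): (15, 15) - no unilateral deviation beneficial
(Hare, Hare): (13, 13) - no unilateral deviation beneficial
Mixed NE: P1 plays Stag with p = 0.7778, P2 plays Stag with q = 0.7778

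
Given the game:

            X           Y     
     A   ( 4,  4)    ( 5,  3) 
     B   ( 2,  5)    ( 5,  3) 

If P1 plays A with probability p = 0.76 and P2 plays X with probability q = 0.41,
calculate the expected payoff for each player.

E[P1] = 4.3932, E[P2] = 3.5084

Work:
E[P1] = p·q·π₁(A,X) + p·(1-q)·π₁(A,Y) + (1-p)·q·π₁(B,X) + (1-p)·(1-q)·π₁(B,Y)
= 0.76·0.41·4 + 0.76·0.59·5 + 0.24·0.41·2 + 0.24·0.59·5
= 4.3932

E[P2] = 3.5084 (similar calculation)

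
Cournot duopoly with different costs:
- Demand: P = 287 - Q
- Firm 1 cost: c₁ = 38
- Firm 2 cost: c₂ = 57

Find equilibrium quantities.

q₁* = 89.33, q₂* = 70.33

Work:
Reaction: q₁ = (287 - 38 - q₂)/2
Reaction: q₂ = (287 - 57 - q₁)/2
Solve simultaneously:
q₁* = (287 - 2×38 + 57)/3 = 89.33
q₂* = (287 - 2×57 + 38)/3 = 70.33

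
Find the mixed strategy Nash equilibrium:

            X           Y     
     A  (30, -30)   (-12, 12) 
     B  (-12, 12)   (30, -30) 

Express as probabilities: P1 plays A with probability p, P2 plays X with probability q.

p = 0.5, q = 0.5

Work:
Find probabilities that make opponent indifferent:
P2 chooses q to make P1 indifferent between A and B
P1 chooses p to make P2 indifferent between X and Y
Mixed NE: P1 plays (A: 0.5, B: 0.5), P2 plays (X: 0.5, Y: 0.5)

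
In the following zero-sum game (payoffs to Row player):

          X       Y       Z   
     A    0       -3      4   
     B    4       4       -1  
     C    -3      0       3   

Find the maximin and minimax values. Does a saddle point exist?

Maximin = -1, Minimax = 4, Saddle: False

Work:
Row minimums: [-3, -1, -3] → maximin = -1
Column maximums: [4, 4, 4] → minimax = 4
No saddle point (maximin ≠ minimax). Mixed strategy needed.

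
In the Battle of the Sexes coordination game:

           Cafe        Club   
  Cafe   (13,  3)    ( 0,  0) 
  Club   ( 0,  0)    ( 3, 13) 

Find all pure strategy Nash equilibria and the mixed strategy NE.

Pure NE: (Cafe, Cafe) and (Club, Club); Mixed NE: p = 0.8125, q = 0.1875

Work:
Check pure NE:
(Cafe, Cafe): (13, 3) - no unilateral deviation beneficial
(Club, Club): (3, 13) - no unilateral deviation beneficial
Mixed NE: P1 plays Cafe with p = 0.8125, P2 plays Cafe with q = 0.1875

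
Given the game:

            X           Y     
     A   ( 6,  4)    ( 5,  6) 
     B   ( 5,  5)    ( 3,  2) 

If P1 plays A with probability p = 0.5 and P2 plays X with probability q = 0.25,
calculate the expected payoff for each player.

E[P1] = 4.375, E[P2] = 4.125

Work:
E[P1] = p·q·π₁(A,X) + p·(1-q)·π₁(A,Y) + (1-p)·q·π₁(B,X) + (1-p)·(1-q)·π₁(B,Y)
= 0.5·0.25·6 + 0.5·0.75·5 + 0.5·0.25·5 + 0.5·0.75·3
= 4.375

E[P2] = 4.125 (similar calculation)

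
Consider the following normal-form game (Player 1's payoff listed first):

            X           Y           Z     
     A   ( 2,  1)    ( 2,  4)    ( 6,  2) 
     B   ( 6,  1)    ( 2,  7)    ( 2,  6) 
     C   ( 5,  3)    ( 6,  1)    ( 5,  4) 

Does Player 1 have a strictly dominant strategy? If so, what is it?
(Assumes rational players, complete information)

No strictly dominant strategy exists for Player 1

Work:
A strategy strictly dominates another if it gives a strictly higher payoff against every opponent action. Compare each pair of P1's strategies column-by-column:
  A vs B: [2 vs 6, 2 vs 2, 6 vs 2] → A does not strictly dominate B (column X: 2 ≤ 6)
  A vs C: [2 vs 5, 2 vs 6, 6 vs 5] → A does not strictly dominate C (column X: 2 ≤ 5)
  B vs A: [6 vs 2, 2 vs 2, 2 vs 6] → B does not strictly dominate A (column Y: 2 ≤ 2)
  B vs C: [6 vs 5, 2 vs 6, 2 vs 5] → B does not strictly dominate C (column Y: 2 ≤ 6)
  C vs A: [5 vs 2, 6 vs 2, 5 vs 6] → C does not strictly dominate A (column Z: 5 ≤ 6)
  C vs B: [5 vs 6, 6 vs 2, 5 vs 2] → C does not strictly dominate B (column X: 5 ≤ 6)
No single strategy strictly dominates all others → no strictly dominant strategy.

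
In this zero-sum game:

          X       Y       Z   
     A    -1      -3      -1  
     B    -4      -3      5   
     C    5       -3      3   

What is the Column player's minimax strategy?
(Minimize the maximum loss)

Column should play Y, value = -3

Work:
Column player minimizes Row's maximum payoff:
Column X: max payoff to Row = 5
Column Y: max payoff to Row = -3
Column Z: max payoff to Row = 5
Minimum is -3, achieved by column Y.
Minimax strategy: Y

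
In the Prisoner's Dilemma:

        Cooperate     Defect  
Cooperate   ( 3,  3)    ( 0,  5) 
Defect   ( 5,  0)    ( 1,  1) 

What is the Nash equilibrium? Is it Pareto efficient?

(Defect, Defect) is NE; not Pareto efficient

Work:
Defect dominates Cooperate for both players:
If P2 cooperates: Defect (5) > Cooperate (3)
If P2 defects: Defect (1) > Cooperate (0)
NE: (Defect, Defect) with payoff (1, 1)
But (Cooperate, Cooperate) = (3, 3) Pareto dominates (1, 1)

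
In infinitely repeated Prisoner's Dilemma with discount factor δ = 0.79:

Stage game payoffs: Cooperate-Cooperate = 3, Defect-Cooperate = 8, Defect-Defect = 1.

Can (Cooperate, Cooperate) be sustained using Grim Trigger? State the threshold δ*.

δ* = 0.7143; since δ = 0.79 ≥ 0.7143, cooperation can be sustained

Work:
For Grim Trigger:
Cooperate forever: 3/(1-δ)
Defect then punished: 8 + 1·δ/(1-δ)
Need: 3/(1-δ) ≥ 8 + 1·δ/(1-δ)
Solving: δ ≥ (T-R)/(T-P) = (8-3)/(8-1) = 0.7143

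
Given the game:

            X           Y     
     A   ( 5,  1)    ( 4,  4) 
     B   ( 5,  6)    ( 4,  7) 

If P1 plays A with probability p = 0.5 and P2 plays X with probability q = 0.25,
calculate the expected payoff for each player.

E[P1] = 4.25, E[P2] = 5.0

Work:
E[P1] = p·q·π₁(A,X) + p·(1-q)·π₁(A,Y) + (1-p)·q·π₁(B,X) + (1-p)·(1-q)·π₁(B,Y)
= 0.5·0.25·5 + 0.5·0.75·4 + 0.5·0.25·5 + 0.5·0.75·4
= 4.25

E[P2] = 5.0 (similar calculation)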